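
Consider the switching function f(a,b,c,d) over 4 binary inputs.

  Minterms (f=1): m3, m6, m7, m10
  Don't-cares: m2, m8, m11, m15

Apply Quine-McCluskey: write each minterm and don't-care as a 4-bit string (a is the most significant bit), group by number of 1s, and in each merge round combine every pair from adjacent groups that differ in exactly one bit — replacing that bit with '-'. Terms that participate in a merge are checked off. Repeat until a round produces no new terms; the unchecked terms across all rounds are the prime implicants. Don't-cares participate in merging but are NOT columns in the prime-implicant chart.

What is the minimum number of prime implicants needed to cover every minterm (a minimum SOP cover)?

2

size-2^0 implicants → 0010(✓)  0011(✓)  0110(✓)  0111(✓)  1000(✓)  1010(✓)  1011(✓)  1111(✓)
size-2^1 implicants → -010(✓)  -011(✓)  -111(✓)  0-10(✓)  0-11(✓)  001-(✓)  011-(✓)  1-11(✓)  10-0  101-(✓)
size-2^2 implicants → --11  -01-  0-1-
Unchecked terms (primes): --11, -01-, 0-1-, 10-0
Minterm coverage:
  m3 ⊆ --11,-01-,0-1-
  m6 ⊆ 0-1- [E]
  m7 ⊆ --11,0-1-
  m10 ⊆ -01-,10-0
E = {0-1-}
Petrick residual → -01-
Cover = b'c + a'c  |cover|=2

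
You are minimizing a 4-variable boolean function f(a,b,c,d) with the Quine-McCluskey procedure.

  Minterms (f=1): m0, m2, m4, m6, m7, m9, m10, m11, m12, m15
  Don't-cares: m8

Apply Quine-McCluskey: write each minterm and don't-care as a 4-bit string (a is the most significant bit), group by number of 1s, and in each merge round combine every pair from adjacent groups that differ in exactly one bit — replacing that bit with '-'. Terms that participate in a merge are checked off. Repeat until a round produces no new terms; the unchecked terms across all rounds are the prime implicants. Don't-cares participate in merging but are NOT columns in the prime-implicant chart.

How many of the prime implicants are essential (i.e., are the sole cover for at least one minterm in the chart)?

2

Round 0: 0000✓ 0010✓ 0100✓ 0110✓ 0111✓ 1000✓ 1001✓ 1010✓ 1011✓ 1100✓ 1111✓
Round 1: -000✓ -010✓ -100✓ -111 0-00✓ 0-10✓ 00-0✓ 01-0✓ 011- 1-00✓ 1-11 10-0✓ 10-1✓ 100-✓ 101-✓
Round 2: --00 -0-0 0--0 10--
PIs = {--00, -0-0, -111, 0--0, 011-, 1-11, 10--}
Coverage chart:
  m0: --00,-0-0,0--0
  m2: -0-0,0--0
  m4: --00,0--0
  m6: 0--0,011-
  m7: -111,011-
  m9: 10-- ←essential
  m10: -0-0,10--
  m11: 1-11,10--
  m12: --00 ←essential
  m15: -111,1-11
Essential: --00, 10--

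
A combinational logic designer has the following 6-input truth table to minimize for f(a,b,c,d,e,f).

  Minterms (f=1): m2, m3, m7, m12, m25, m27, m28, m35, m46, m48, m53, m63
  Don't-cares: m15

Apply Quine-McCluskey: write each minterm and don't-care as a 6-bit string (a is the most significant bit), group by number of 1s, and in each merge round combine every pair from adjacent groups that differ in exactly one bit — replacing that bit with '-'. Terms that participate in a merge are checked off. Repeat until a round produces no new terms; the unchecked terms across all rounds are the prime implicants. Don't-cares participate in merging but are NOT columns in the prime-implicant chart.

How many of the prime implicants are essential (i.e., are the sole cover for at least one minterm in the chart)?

Round 0: 000010✓ 000011✓ 000111✓ 001100✓ 001111✓ 011001✓ 011011✓ 011100✓ 100011✓ 101110 110000 110101 111111
Round 1: -00011 0-1100 00-111 000-11 00001- 0110-1
PIs = {-00011, 0-1100, 00-111, 000-11, 00001-, 0110-1, 101110, 110000, 110101, 111111}
Coverage chart:
  m2: 00001- ←essential
  m3: -00011,000-11,00001-
  m7: 00-111,000-11
  m12: 0-1100 ←essential
  m25: 0110-1 ←essential
  m27: 0110-1 ←essential
  m28: 0-1100 ←essential
  m35: -00011 ←essential
  m46: 101110 ←essential
  m48: 110000 ←essential
  m53: 110101 ←essential
  m63: 111111 ←essential
Essential: -00011, 0-1100, 00001-, 0110-1, 101110, 110000, 110101, 111111

8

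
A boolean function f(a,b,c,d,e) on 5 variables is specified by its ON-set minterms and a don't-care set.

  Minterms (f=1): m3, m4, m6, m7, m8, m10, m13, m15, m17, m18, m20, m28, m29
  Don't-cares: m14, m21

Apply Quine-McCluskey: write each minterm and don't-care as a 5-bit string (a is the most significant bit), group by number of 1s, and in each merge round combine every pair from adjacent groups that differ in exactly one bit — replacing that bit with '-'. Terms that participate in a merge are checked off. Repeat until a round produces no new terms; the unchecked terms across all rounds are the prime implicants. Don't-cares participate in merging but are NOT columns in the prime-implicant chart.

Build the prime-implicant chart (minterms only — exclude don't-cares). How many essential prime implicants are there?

[col 0] 00011*, 00100*, 00110*, 00111*, 01000*, 01010*, 01101*, 01110*, 01111*, 10001*, 10010, 10100*, 10101*, 11100*, 11101*
[col 1] -0100, -1101, 0-110*, 0-111*, 00-11, 001-0, 0011-*, 01-10, 010-0, 011-1, 0111-*, 1-100*, 1-101*, 10-01, 1010-*, 1110-*
[col 2] 0-11-, 1-10-
Prime implicants: -0100, -1101, 0-11-, 00-11, 001-0, 01-10, 010-0, 011-1, 1-10-, 10-01, 10010
PI chart (minterm → PIs covering it):
  3 | 00-11  (sole → essential)
  4 | -0100,001-0
  6 | 0-11-,001-0
  7 | 0-11-,00-11
  8 | 010-0  (sole → essential)
  10 | 01-10,010-0
  13 | -1101,011-1
  15 | 0-11-,011-1
  17 | 10-01  (sole → essential)
  18 | 10010  (sole → essential)
  20 | -0100,1-10-
  28 | 1-10-  (sole → essential)
  29 | -1101,1-10-
Essential prime implicants: 00-11, 010-0, 1-10-, 10-01, 10010

5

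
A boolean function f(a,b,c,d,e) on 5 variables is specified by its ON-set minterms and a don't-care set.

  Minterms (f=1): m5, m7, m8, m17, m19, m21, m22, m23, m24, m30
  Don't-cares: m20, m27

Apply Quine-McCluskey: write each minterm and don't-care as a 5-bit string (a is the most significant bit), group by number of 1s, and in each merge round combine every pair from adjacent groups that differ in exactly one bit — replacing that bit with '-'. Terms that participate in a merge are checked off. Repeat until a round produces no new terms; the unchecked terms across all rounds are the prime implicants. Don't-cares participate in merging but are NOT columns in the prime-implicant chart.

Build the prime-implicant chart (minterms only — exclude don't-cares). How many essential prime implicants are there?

[col 0] 00101*, 00111*, 01000*, 10001*, 10011*, 10100*, 10101*, 10110*, 10111*, 11000*, 11011*, 11110*
[col 1] -0101*, -0111*, -1000, 001-1*, 1-011, 1-110, 10-01*, 10-11*, 100-1*, 101-0*, 101-1*, 1010-*, 1011-*
[col 2] -01-1, 10--1, 101--
Prime implicants: -01-1, -1000, 1-011, 1-110, 10--1, 101--
PI chart (minterm → PIs covering it):
  5 | -01-1  (sole → essential)
  7 | -01-1  (sole → essential)
  8 | -1000  (sole → essential)
  17 | 10--1  (sole → essential)
  19 | 1-011,10--1
  21 | -01-1,10--1,101--
  22 | 1-110,101--
  23 | -01-1,10--1,101--
  24 | -1000  (sole → essential)
  30 | 1-110  (sole → essential)
Essential prime implicants: -01-1, -1000, 1-110, 10--1

4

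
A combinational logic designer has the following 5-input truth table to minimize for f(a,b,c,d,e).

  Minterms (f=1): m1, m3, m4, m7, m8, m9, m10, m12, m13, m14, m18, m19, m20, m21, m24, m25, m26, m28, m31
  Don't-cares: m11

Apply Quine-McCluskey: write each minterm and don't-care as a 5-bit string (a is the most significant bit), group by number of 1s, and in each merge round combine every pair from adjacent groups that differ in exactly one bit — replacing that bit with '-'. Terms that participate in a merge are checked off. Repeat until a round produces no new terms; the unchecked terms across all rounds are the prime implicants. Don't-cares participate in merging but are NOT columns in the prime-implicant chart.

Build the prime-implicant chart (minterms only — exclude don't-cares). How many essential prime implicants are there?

size-2^0 implicants → 00001(✓)  00011(✓)  00100(✓)  00111(✓)  01000(✓)  01001(✓)  01010(✓)  01011(✓)  01100(✓)  01101(✓)  01110(✓)  10010(✓)  10011(✓)  10100(✓)  10101(✓)  11000(✓)  11001(✓)  11010(✓)  11100(✓)  11111
size-2^1 implicants → -0011  -0100(✓)  -1000(✓)  -1001(✓)  -1010(✓)  -1100(✓)  0-001(✓)  0-011(✓)  0-100(✓)  00-11  000-1(✓)  01-00(✓)  01-01(✓)  01-10(✓)  010-0(✓)  010-1(✓)  0100-(✓)  0101-(✓)  011-0(✓)  0110-(✓)  1-010  1-100(✓)  1001-  1010-  11-00(✓)  110-0(✓)  1100-(✓)
size-2^2 implicants → --100  -1-00  -10-0  -100-  0-0-1  01--0  01-0-  010--
Unchecked terms (primes): --100, -0011, -1-00, -10-0, -100-, 0-0-1, 00-11, 01--0, 01-0-, 010--, 1-010, 1001-, 1010-, 11111
Minterm coverage:
  m1 ⊆ 0-0-1 [E]
  m3 ⊆ -0011,0-0-1,00-11
  m4 ⊆ --100 [E]
  m7 ⊆ 00-11 [E]
  m8 ⊆ -1-00,-10-0,-100-,01--0,01-0-,010--
  m9 ⊆ -100-,0-0-1,01-0-,010--
  m10 ⊆ -10-0,01--0,010--
  m12 ⊆ --100,-1-00,01--0,01-0-
  m13 ⊆ 01-0- [E]
  m14 ⊆ 01--0 [E]
  m18 ⊆ 1-010,1001-
  m19 ⊆ -0011,1001-
  m20 ⊆ --100,1010-
  m21 ⊆ 1010- [E]
  m24 ⊆ -1-00,-10-0,-100-
  m25 ⊆ -100- [E]
  m26 ⊆ -10-0,1-010
  m28 ⊆ --100,-1-00
  m31 ⊆ 11111 [E]
E = {--100, -100-, 0-0-1, 00-11, 01--0, 01-0-, 1010-, 11111}

8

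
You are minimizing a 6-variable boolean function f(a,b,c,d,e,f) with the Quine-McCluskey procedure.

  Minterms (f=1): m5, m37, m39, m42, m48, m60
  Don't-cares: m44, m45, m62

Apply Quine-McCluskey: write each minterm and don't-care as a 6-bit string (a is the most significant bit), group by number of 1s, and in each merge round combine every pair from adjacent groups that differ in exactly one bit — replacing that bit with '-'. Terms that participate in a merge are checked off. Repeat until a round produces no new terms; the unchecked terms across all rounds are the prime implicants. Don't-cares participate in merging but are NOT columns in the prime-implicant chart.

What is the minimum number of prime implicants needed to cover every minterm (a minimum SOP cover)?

5

[col 0] 000101*, 100101*, 100111*, 101010, 101100*, 101101*, 110000, 111100*, 111110*
[col 1] -00101, 1-1100, 10-101, 1001-1, 10110-, 1111-0
Prime implicants: -00101, 1-1100, 10-101, 1001-1, 101010, 10110-, 110000, 1111-0
PI chart (minterm → PIs covering it):
  5 | -00101  (sole → essential)
  37 | -00101,10-101,1001-1
  39 | 1001-1  (sole → essential)
  42 | 101010  (sole → essential)
  48 | 110000  (sole → essential)
  60 | 1-1100,1111-0
Essential prime implicants: -00101, 1001-1, 101010, 110000
Petrick residual → 1-1100
Minimum SOP uses 5 PIs: b'c'de'f + acde'f' + ab'c'df + ab'cd'ef' + abc'd'e'f'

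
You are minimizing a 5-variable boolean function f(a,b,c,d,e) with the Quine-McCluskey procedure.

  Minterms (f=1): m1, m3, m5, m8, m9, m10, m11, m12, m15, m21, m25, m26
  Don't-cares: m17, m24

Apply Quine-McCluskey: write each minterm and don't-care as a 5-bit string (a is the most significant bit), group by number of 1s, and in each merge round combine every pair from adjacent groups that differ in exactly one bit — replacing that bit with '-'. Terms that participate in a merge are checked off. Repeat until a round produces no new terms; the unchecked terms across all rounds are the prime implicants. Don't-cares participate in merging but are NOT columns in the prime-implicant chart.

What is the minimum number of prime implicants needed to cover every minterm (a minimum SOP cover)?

[col 0] 00001*, 00011*, 00101*, 01000*, 01001*, 01010*, 01011*, 01100*, 01111*, 10001*, 10101*, 11000*, 11001*, 11010*
[col 1] -0001*, -0101*, -1000*, -1001*, -1010*, 0-001*, 0-011*, 00-01*, 000-1*, 01-00, 01-11, 010-0*, 010-1*, 0100-*, 0101-*, 1-001*, 10-01*, 110-0*, 1100-*
[col 2] --001, -0-01, -10-0, -100-, 0-0-1, 010--
Prime implicants: --001, -0-01, -10-0, -100-, 0-0-1, 01-00, 01-11, 010--
PI chart (minterm → PIs covering it):
  1 | --001,-0-01,0-0-1
  3 | 0-0-1  (sole → essential)
  5 | -0-01  (sole → essential)
  8 | -10-0,-100-,01-00,010--
  9 | --001,-100-,0-0-1,010--
  10 | -10-0,010--
  11 | 0-0-1,01-11,010--
  12 | 01-00  (sole → essential)
  15 | 01-11  (sole → essential)
  21 | -0-01  (sole → essential)
  25 | --001,-100-
  26 | -10-0  (sole → essential)
Essential prime implicants: -0-01, -10-0, 0-0-1, 01-00, 01-11
Petrick residual → --001
Minimum SOP uses 6 PIs: c'd'e + b'd'e + bc'e' + a'c'e + a'bd'e' + a'bde

6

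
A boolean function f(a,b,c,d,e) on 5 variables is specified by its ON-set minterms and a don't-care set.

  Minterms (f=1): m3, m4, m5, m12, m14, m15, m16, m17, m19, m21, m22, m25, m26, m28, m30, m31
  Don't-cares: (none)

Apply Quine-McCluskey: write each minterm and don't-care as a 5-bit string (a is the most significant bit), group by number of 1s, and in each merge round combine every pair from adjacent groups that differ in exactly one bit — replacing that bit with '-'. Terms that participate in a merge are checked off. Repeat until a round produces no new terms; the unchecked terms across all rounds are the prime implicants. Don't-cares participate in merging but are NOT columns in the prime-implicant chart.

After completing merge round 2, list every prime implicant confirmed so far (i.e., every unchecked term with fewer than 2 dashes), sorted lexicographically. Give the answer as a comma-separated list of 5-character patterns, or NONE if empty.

Round 0: 00011✓ 00100✓ 00101✓ 01100✓ 01110✓ 01111✓ 10000✓ 10001✓ 10011✓ 10101✓ 10110✓ 11001✓ 11010✓ 11100✓ 11110✓ 11111✓
Round 1: -0011 -0101 -1100✓ -1110✓ -1111✓ 0-100 0010- 011-0✓ 0111-✓ 1-001 1-110 10-01 100-1 1000- 11-10 111-0✓ 1111-✓
Round 2: -11-0 -111-
PIs = {-0011, -0101, -11-0, -111-, 0-100, 0010-, 1-001, 1-110, 10-01, 100-1, 1000-, 11-10}

-0011, -0101, 0-100, 0010-, 1-001, 1-110, 10-01, 100-1, 1000-, 11-10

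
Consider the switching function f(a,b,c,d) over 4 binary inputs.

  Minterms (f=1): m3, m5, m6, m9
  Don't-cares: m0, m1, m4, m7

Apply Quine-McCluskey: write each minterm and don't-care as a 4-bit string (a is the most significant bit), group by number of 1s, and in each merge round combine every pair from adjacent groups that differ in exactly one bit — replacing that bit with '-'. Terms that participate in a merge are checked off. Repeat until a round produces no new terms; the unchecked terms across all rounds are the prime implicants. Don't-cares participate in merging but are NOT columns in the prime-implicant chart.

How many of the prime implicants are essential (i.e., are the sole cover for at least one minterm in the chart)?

3

[col 0] 0000*, 0001*, 0011*, 0100*, 0101*, 0110*, 0111*, 1001*
[col 1] -001, 0-00*, 0-01*, 0-11*, 00-1*, 000-*, 01-0*, 01-1*, 010-*, 011-*
[col 2] 0--1, 0-0-, 01--
Prime implicants: -001, 0--1, 0-0-, 01--
PI chart (minterm → PIs covering it):
  3 | 0--1  (sole → essential)
  5 | 0--1,0-0-,01--
  6 | 01--  (sole → essential)
  9 | -001  (sole → essential)
Essential prime implicants: -001, 0--1, 01--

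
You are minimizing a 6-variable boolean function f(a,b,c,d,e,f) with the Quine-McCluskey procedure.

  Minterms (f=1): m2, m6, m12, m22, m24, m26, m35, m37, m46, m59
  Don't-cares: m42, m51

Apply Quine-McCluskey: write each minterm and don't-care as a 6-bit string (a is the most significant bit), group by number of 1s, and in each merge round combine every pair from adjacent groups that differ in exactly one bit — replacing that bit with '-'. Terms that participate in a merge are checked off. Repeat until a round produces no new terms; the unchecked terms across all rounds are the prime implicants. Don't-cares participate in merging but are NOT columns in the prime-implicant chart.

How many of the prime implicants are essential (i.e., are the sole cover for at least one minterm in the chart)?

8

[col 0] 000010*, 000110*, 001100, 010110*, 011000*, 011010*, 100011*, 100101, 101010*, 101110*, 110011*, 111011*
[col 1] 0-0110, 000-10, 0110-0, 1-0011, 101-10, 11-011
Prime implicants: 0-0110, 000-10, 001100, 0110-0, 1-0011, 100101, 101-10, 11-011
PI chart (minterm → PIs covering it):
  2 | 000-10  (sole → essential)
  6 | 0-0110,000-10
  12 | 001100  (sole → essential)
  22 | 0-0110  (sole → essential)
  24 | 0110-0  (sole → essential)
  26 | 0110-0  (sole → essential)
  35 | 1-0011  (sole → essential)
  37 | 100101  (sole → essential)
  46 | 101-10  (sole → essential)
  59 | 11-011  (sole → essential)
Essential prime implicants: 0-0110, 000-10, 001100, 0110-0, 1-0011, 100101, 101-10, 11-011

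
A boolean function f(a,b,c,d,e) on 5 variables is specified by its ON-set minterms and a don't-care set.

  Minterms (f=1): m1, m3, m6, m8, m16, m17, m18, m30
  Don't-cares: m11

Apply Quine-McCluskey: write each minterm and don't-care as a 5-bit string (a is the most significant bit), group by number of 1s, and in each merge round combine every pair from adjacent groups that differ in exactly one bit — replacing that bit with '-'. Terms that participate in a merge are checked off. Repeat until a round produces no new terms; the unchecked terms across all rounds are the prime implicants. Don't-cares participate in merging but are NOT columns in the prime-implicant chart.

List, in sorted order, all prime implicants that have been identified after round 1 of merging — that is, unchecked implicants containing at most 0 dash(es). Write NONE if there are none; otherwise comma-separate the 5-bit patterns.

00110, 01000, 11110

size-2^0 implicants → 00001(✓)  00011(✓)  00110  01000  01011(✓)  10000(✓)  10001(✓)  10010(✓)  11110
size-2^1 implicants → -0001  0-011  000-1  100-0  1000-
Unchecked terms (primes): -0001, 0-011, 000-1, 00110, 01000, 100-0, 1000-, 11110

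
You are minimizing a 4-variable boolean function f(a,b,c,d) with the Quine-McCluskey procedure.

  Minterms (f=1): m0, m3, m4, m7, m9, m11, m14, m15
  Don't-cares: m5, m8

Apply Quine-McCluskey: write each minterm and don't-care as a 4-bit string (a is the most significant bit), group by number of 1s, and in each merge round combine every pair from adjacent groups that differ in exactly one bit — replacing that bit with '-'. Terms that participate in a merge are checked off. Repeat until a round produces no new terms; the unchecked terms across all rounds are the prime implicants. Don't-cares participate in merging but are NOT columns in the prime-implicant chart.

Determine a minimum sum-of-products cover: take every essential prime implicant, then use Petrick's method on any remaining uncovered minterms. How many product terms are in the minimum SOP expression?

Round 0: 0000✓ 0011✓ 0100✓ 0101✓ 0111✓ 1000✓ 1001✓ 1011✓ 1110✓ 1111✓
Round 1: -000 -011✓ -111✓ 0-00 0-11✓ 01-1 010- 1-11✓ 10-1 100- 111-
Round 2: --11
PIs = {--11, -000, 0-00, 01-1, 010-, 10-1, 100-, 111-}
Coverage chart:
  m0: -000,0-00
  m3: --11 ←essential
  m4: 0-00,010-
  m7: --11,01-1
  m9: 10-1,100-
  m11: --11,10-1
  m14: 111- ←essential
  m15: --11,111-
Essential: --11, 111-
Petrick residual → 0-00, 10-1
Min cover (4 terms): cd + a'c'd' + ab'd + abc

4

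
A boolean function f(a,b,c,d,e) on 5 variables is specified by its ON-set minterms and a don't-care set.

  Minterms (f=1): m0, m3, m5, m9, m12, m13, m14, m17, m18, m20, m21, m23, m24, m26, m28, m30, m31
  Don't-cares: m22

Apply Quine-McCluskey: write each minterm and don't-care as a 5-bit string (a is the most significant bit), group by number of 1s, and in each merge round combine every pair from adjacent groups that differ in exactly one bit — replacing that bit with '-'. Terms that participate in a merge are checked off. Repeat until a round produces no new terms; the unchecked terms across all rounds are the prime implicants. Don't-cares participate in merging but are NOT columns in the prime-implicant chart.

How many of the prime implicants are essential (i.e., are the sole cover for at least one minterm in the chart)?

Round 0: 00000 00011 00101✓ 01001✓ 01100✓ 01101✓ 01110✓ 10001✓ 10010✓ 10100✓ 10101✓ 10110✓ 10111✓ 11000✓ 11010✓ 11100✓ 11110✓ 11111✓
Round 1: -0101 -1100✓ -1110✓ 0-101 01-01 011-0✓ 0110- 1-010✓ 1-100✓ 1-110✓ 1-111✓ 10-01 10-10✓ 101-0✓ 101-1✓ 1010-✓ 1011-✓ 11-00✓ 11-10✓ 110-0✓ 111-0✓ 1111-✓
Round 2: -11-0 1--10 1-1-0 1-11- 101-- 11--0
PIs = {-0101, -11-0, 0-101, 00000, 00011, 01-01, 0110-, 1--10, 1-1-0, 1-11-, 10-01, 101--, 11--0}
Coverage chart:
  m0: 00000 ←essential
  m3: 00011 ←essential
  m5: -0101,0-101
  m9: 01-01 ←essential
  m12: -11-0,0110-
  m13: 0-101,01-01,0110-
  m14: -11-0 ←essential
  m17: 10-01 ←essential
  m18: 1--10 ←essential
  m20: 1-1-0,101--
  m21: -0101,10-01,101--
  m23: 1-11-,101--
  m24: 11--0 ←essential
  m26: 1--10,11--0
  m28: -11-0,1-1-0,11--0
  m30: -11-0,1--10,1-1-0,1-11-,11--0
  m31: 1-11- ←essential
Essential: -11-0, 00000, 00011, 01-01, 1--10, 1-11-, 10-01, 11--0

8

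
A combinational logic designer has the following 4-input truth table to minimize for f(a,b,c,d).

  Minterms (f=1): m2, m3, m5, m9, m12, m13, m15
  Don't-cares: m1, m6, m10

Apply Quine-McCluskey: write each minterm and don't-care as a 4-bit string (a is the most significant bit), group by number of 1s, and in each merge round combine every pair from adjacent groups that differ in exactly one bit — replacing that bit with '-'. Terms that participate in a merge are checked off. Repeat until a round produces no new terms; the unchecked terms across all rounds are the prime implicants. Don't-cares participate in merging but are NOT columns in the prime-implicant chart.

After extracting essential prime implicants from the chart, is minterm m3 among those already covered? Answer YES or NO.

NO

Round 0: 0001✓ 0010✓ 0011✓ 0101✓ 0110✓ 1001✓ 1010✓ 1100✓ 1101✓ 1111✓
Round 1: -001✓ -010 -101✓ 0-01✓ 0-10 00-1 001- 1-01✓ 11-1 110-
Round 2: --01
PIs = {--01, -010, 0-10, 00-1, 001-, 11-1, 110-}
Coverage chart:
  m2: -010,0-10,001-
  m3: 00-1,001-
  m5: --01 ←essential
  m9: --01 ←essential
  m12: 110- ←essential
  m13: --01,11-1,110-
  m15: 11-1 ←essential
Essential: --01, 11-1, 110-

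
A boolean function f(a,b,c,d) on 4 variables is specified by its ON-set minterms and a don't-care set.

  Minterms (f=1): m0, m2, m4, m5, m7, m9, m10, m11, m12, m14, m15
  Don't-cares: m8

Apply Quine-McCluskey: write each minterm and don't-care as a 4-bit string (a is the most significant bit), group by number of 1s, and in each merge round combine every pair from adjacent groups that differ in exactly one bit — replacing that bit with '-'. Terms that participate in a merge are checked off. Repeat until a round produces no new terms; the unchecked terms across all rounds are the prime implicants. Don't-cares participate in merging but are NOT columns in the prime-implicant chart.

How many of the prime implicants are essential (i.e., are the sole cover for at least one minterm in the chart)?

2

size-2^0 implicants → 0000(✓)  0010(✓)  0100(✓)  0101(✓)  0111(✓)  1000(✓)  1001(✓)  1010(✓)  1011(✓)  1100(✓)  1110(✓)  1111(✓)
size-2^1 implicants → -000(✓)  -010(✓)  -100(✓)  -111  0-00(✓)  00-0(✓)  01-1  010-  1-00(✓)  1-10(✓)  1-11(✓)  10-0(✓)  10-1(✓)  100-(✓)  101-(✓)  11-0(✓)  111-(✓)
size-2^2 implicants → --00  -0-0  1--0  1-1-  10--
Unchecked terms (primes): --00, -0-0, -111, 01-1, 010-, 1--0, 1-1-, 10--
Minterm coverage:
  m0 ⊆ --00,-0-0
  m2 ⊆ -0-0 [E]
  m4 ⊆ --00,010-
  m5 ⊆ 01-1,010-
  m7 ⊆ -111,01-1
  m9 ⊆ 10-- [E]
  m10 ⊆ -0-0,1--0,1-1-,10--
  m11 ⊆ 1-1-,10--
  m12 ⊆ --00,1--0
  m14 ⊆ 1--0,1-1-
  m15 ⊆ -111,1-1-
E = {-0-0, 10--}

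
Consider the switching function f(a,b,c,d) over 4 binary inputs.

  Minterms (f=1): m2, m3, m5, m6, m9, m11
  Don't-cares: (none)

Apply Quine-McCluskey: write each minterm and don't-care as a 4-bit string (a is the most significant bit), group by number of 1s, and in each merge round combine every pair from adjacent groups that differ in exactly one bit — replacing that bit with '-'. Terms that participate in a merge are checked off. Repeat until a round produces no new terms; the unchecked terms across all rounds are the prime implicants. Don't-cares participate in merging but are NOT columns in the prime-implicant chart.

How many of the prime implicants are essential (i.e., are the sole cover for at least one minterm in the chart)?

size-2^0 implicants → 0010(✓)  0011(✓)  0101  0110(✓)  1001(✓)  1011(✓)
size-2^1 implicants → -011  0-10  001-  10-1
Unchecked terms (primes): -011, 0-10, 001-, 0101, 10-1
Minterm coverage:
  m2 ⊆ 0-10,001-
  m3 ⊆ -011,001-
  m5 ⊆ 0101 [E]
  m6 ⊆ 0-10 [E]
  m9 ⊆ 10-1 [E]
  m11 ⊆ -011,10-1
E = {0-10, 0101, 10-1}

3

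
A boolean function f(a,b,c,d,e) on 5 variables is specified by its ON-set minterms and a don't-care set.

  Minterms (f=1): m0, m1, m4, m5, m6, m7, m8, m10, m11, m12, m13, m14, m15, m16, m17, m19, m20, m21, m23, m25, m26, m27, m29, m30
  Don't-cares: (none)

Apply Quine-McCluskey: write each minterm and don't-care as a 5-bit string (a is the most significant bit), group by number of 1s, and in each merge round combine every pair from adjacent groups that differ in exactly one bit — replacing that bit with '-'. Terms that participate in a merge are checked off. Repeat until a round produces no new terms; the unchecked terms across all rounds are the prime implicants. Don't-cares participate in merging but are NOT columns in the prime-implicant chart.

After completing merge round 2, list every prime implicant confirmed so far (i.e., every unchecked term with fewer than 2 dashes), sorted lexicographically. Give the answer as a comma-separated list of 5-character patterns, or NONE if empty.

size-2^0 implicants → 00000(✓)  00001(✓)  00100(✓)  00101(✓)  00110(✓)  00111(✓)  01000(✓)  01010(✓)  01011(✓)  01100(✓)  01101(✓)  01110(✓)  01111(✓)  10000(✓)  10001(✓)  10011(✓)  10100(✓)  10101(✓)  10111(✓)  11001(✓)  11010(✓)  11011(✓)  11101(✓)  11110(✓)
size-2^1 implicants → -0000(✓)  -0001(✓)  -0100(✓)  -0101(✓)  -0111(✓)  -1010(✓)  -1011(✓)  -1101(✓)  -1110(✓)  0-000(✓)  0-100(✓)  0-101(✓)  0-110(✓)  0-111(✓)  00-00(✓)  00-01(✓)  0000-(✓)  001-0(✓)  001-1(✓)  0010-(✓)  0011-(✓)  01-00(✓)  01-10(✓)  01-11(✓)  010-0(✓)  0101-(✓)  011-0(✓)  011-1(✓)  0110-(✓)  0111-(✓)  1-001(✓)  1-011(✓)  1-101(✓)  10-00(✓)  10-01(✓)  10-11(✓)  100-1(✓)  1000-(✓)  101-1(✓)  1010-(✓)  11-01(✓)  11-10(✓)  110-1(✓)  1101-(✓)
size-2^2 implicants → --101  -0-00(✓)  -0-01(✓)  -000-(✓)  -01-1  -010-(✓)  -1-10  -101-  0--00  0-1-0(✓)  0-1-1(✓)  0-10-(✓)  0-11-(✓)  00-0-(✓)  001--(✓)  01--0  01-1-  011--(✓)  1--01  1-0-1  10--1  10-0-(✓)
size-2^3 implicants → -0-0-  0-1--
Unchecked terms (primes): --101, -0-0-, -01-1, -1-10, -101-, 0--00, 0-1--, 01--0, 01-1-, 1--01, 1-0-1, 10--1

NONE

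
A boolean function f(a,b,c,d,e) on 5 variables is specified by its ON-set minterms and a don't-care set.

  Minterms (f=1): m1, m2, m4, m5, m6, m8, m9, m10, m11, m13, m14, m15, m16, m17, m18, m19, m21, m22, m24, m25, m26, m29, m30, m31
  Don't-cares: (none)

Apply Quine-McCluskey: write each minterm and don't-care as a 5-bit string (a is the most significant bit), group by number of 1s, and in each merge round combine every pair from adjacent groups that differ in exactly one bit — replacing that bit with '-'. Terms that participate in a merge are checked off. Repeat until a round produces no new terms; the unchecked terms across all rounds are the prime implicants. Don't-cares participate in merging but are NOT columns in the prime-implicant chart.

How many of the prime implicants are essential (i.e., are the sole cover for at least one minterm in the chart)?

Round 0: 00001✓ 00010✓ 00100✓ 00101✓ 00110✓ 01000✓ 01001✓ 01010✓ 01011✓ 01101✓ 01110✓ 01111✓ 10000✓ 10001✓ 10010✓ 10011✓ 10101✓ 10110✓ 11000✓ 11001✓ 11010✓ 11101✓ 11110✓ 11111✓
Round 1: -0001✓ -0010✓ -0101✓ -0110✓ -1000✓ -1001✓ -1010✓ -1101✓ -1110✓ -1111✓ 0-001✓ 0-010✓ 0-101✓ 0-110✓ 00-01✓ 00-10✓ 001-0 0010- 01-01✓ 01-10✓ 01-11✓ 010-0✓ 010-1✓ 0100-✓ 0101-✓ 011-1✓ 0111-✓ 1-000✓ 1-001✓ 1-010✓ 1-101✓ 1-110✓ 10-01✓ 10-10✓ 100-0✓ 100-1✓ 1000-✓ 1001-✓ 11-01✓ 11-10✓ 110-0✓ 1100-✓ 111-1✓ 1111-✓
Round 2: --001✓ --010✓ --101✓ --110✓ -0-01✓ -0-10✓ -1-01✓ -1-10✓ -10-0 -100- -11-1 -111- 0--01✓ 0--10✓ 01--1 01-1- 010-- 1--01✓ 1--10✓ 1-0-0 1-00- 100--
Round 3: ---01 ---10
PIs = {---01, ---10, -10-0, -100-, -11-1, -111-, 001-0, 0010-, 01--1, 01-1-, 010--, 1-0-0, 1-00-, 100--}
Coverage chart:
  m1: ---01 ←essential
  m2: ---10 ←essential
  m4: 001-0,0010-
  m5: ---01,0010-
  m6: ---10,001-0
  m8: -10-0,-100-,010--
  m9: ---01,-100-,01--1,010--
  m10: ---10,-10-0,01-1-,010--
  m11: 01--1,01-1-,010--
  m13: ---01,-11-1,01--1
  m14: ---10,-111-,01-1-
  m15: -11-1,-111-,01--1,01-1-
  m16: 1-0-0,1-00-,100--
  m17: ---01,1-00-,100--
  m18: ---10,1-0-0,100--
  m19: 100-- ←essential
  m21: ---01 ←essential
  m22: ---10 ←essential
  m24: -10-0,-100-,1-0-0,1-00-
  m25: ---01,-100-,1-00-
  m26: ---10,-10-0,1-0-0
  m29: ---01,-11-1
  m30: ---10,-111-
  m31: -11-1,-111-
Essential: ---01, ---10, 100--

3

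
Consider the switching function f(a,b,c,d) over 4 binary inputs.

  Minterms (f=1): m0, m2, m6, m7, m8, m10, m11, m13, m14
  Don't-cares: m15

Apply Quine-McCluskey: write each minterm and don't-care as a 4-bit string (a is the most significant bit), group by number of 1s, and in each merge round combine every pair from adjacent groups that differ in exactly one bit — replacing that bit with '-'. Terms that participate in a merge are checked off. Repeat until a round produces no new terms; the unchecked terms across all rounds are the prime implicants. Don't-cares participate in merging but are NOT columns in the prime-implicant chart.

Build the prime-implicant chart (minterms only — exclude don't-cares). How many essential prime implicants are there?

4

[col 0] 0000*, 0010*, 0110*, 0111*, 1000*, 1010*, 1011*, 1101*, 1110*, 1111*
[col 1] -000*, -010*, -110*, -111*, 0-10*, 00-0*, 011-*, 1-10*, 1-11*, 10-0*, 101-*, 11-1, 111-*
[col 2] --10, -0-0, -11-, 1-1-
Prime implicants: --10, -0-0, -11-, 1-1-, 11-1
PI chart (minterm → PIs covering it):
  0 | -0-0  (sole → essential)
  2 | --10,-0-0
  6 | --10,-11-
  7 | -11-  (sole → essential)
  8 | -0-0  (sole → essential)
  10 | --10,-0-0,1-1-
  11 | 1-1-  (sole → essential)
  13 | 11-1  (sole → essential)
  14 | --10,-11-,1-1-
Essential prime implicants: -0-0, -11-, 1-1-, 11-1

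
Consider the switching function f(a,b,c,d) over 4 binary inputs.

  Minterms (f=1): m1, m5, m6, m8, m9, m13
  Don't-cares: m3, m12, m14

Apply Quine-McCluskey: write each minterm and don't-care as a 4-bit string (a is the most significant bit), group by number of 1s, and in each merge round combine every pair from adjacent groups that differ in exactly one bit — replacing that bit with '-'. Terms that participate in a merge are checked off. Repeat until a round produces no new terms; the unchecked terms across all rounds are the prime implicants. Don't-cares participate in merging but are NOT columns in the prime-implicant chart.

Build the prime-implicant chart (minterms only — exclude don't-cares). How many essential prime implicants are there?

Round 0: 0001✓ 0011✓ 0101✓ 0110✓ 1000✓ 1001✓ 1100✓ 1101✓ 1110✓
Round 1: -001✓ -101✓ -110 0-01✓ 00-1 1-00✓ 1-01✓ 100-✓ 11-0 110-✓
Round 2: --01 1-0-
PIs = {--01, -110, 00-1, 1-0-, 11-0}
Coverage chart:
  m1: --01,00-1
  m5: --01 ←essential
  m6: -110 ←essential
  m8: 1-0- ←essential
  m9: --01,1-0-
  m13: --01,1-0-
Essential: --01, -110, 1-0-

3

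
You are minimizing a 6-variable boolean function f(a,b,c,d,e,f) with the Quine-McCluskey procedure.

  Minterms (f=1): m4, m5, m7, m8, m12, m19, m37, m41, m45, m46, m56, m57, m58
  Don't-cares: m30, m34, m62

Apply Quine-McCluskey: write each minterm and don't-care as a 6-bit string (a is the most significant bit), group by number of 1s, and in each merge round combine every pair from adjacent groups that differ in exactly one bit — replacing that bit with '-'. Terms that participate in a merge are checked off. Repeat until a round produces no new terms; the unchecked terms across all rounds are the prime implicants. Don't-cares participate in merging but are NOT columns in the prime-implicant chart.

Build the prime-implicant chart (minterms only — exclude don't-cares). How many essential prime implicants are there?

Round 0: 000100✓ 000101✓ 000111✓ 001000✓ 001100✓ 010011 011110✓ 100010 100101✓ 101001✓ 101101✓ 101110✓ 111000✓ 111001✓ 111010✓ 111110✓
Round 1: -00101 -11110 00-100 0001-1 00010- 001-00 1-1001 1-1110 10-101 101-01 111-10 1110-0 11100-
PIs = {-00101, -11110, 00-100, 0001-1, 00010-, 001-00, 010011, 1-1001, 1-1110, 10-101, 100010, 101-01, 111-10, 1110-0, 11100-}
Coverage chart:
  m4: 00-100,00010-
  m5: -00101,0001-1,00010-
  m7: 0001-1 ←essential
  m8: 001-00 ←essential
  m12: 00-100,001-00
  m19: 010011 ←essential
  m37: -00101,10-101
  m41: 1-1001,101-01
  m45: 10-101,101-01
  m46: 1-1110 ←essential
  m56: 1110-0,11100-
  m57: 1-1001,11100-
  m58: 111-10,1110-0
Essential: 0001-1, 001-00, 010011, 1-1110

4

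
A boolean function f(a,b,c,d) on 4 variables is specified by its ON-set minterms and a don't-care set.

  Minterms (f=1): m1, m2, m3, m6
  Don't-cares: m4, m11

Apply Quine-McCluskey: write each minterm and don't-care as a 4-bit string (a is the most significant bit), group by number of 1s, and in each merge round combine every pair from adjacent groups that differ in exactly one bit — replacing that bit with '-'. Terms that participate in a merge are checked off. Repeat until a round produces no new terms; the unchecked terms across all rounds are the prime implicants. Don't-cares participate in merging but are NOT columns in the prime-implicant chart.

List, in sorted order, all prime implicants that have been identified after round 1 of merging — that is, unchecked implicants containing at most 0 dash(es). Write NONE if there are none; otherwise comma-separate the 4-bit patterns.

NONE

size-2^0 implicants → 0001(✓)  0010(✓)  0011(✓)  0100(✓)  0110(✓)  1011(✓)
size-2^1 implicants → -011  0-10  00-1  001-  01-0
Unchecked terms (primes): -011, 0-10, 00-1, 001-, 01-0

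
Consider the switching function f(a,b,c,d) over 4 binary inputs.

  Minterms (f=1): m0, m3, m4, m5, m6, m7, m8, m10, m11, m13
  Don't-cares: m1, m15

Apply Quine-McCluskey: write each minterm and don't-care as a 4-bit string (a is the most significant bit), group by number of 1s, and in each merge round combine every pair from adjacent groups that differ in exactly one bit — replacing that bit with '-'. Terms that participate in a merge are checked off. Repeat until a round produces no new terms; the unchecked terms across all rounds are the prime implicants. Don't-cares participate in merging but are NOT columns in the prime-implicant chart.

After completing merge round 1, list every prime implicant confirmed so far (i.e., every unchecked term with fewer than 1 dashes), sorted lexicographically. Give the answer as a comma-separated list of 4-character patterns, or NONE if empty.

NONE

size-2^0 implicants → 0000(✓)  0001(✓)  0011(✓)  0100(✓)  0101(✓)  0110(✓)  0111(✓)  1000(✓)  1010(✓)  1011(✓)  1101(✓)  1111(✓)
size-2^1 implicants → -000  -011(✓)  -101(✓)  -111(✓)  0-00(✓)  0-01(✓)  0-11(✓)  00-1(✓)  000-(✓)  01-0(✓)  01-1(✓)  010-(✓)  011-(✓)  1-11(✓)  10-0  101-  11-1(✓)
size-2^2 implicants → --11  -1-1  0--1  0-0-  01--
Unchecked terms (primes): --11, -000, -1-1, 0--1, 0-0-, 01--, 10-0, 101-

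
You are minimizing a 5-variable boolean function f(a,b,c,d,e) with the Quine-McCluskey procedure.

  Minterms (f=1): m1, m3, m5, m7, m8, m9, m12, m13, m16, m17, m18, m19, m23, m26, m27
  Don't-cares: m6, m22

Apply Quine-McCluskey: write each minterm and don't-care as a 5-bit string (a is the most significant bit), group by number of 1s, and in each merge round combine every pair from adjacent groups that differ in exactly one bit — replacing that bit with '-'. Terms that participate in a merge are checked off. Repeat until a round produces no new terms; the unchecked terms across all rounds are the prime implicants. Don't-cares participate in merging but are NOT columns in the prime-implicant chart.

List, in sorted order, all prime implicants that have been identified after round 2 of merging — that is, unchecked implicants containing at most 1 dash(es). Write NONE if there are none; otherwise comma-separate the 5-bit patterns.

NONE

size-2^0 implicants → 00001(✓)  00011(✓)  00101(✓)  00110(✓)  00111(✓)  01000(✓)  01001(✓)  01100(✓)  01101(✓)  10000(✓)  10001(✓)  10010(✓)  10011(✓)  10110(✓)  10111(✓)  11010(✓)  11011(✓)
size-2^1 implicants → -0001(✓)  -0011(✓)  -0110(✓)  -0111(✓)  0-001(✓)  0-101(✓)  00-01(✓)  00-11(✓)  000-1(✓)  001-1(✓)  0011-(✓)  01-00(✓)  01-01(✓)  0100-(✓)  0110-(✓)  1-010(✓)  1-011(✓)  10-10(✓)  10-11(✓)  100-0(✓)  100-1(✓)  1000-(✓)  1001-(✓)  1011-(✓)  1101-(✓)
size-2^2 implicants → -0-11  -00-1  -011-  0--01  00--1  01-0-  1-01-  10-1-  100--
Unchecked terms (primes): -0-11, -00-1, -011-, 0--01, 00--1, 01-0-, 1-01-, 10-1-, 100--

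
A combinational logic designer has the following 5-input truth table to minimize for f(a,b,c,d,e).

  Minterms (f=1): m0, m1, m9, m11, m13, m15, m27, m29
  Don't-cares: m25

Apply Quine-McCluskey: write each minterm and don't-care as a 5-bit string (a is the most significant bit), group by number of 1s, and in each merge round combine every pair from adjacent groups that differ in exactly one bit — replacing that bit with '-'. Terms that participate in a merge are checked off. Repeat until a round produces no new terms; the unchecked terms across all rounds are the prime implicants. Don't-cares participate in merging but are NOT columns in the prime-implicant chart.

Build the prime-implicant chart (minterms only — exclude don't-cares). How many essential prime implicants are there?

Round 0: 00000✓ 00001✓ 01001✓ 01011✓ 01101✓ 01111✓ 11001✓ 11011✓ 11101✓
Round 1: -1001✓ -1011✓ -1101✓ 0-001 0000- 01-01✓ 01-11✓ 010-1✓ 011-1✓ 11-01✓ 110-1✓
Round 2: -1-01 -10-1 01--1
PIs = {-1-01, -10-1, 0-001, 0000-, 01--1}
Coverage chart:
  m0: 0000- ←essential
  m1: 0-001,0000-
  m9: -1-01,-10-1,0-001,01--1
  m11: -10-1,01--1
  m13: -1-01,01--1
  m15: 01--1 ←essential
  m27: -10-1 ←essential
  m29: -1-01 ←essential
Essential: -1-01, -10-1, 0000-, 01--1

4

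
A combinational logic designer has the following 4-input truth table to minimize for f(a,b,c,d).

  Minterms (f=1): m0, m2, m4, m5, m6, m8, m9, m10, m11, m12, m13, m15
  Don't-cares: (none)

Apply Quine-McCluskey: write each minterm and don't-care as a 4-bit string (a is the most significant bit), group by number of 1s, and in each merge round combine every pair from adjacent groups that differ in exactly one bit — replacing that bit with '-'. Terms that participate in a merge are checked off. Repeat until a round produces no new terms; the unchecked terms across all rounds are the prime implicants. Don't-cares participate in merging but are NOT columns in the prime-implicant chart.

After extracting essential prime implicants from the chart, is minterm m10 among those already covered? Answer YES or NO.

NO

size-2^0 implicants → 0000(✓)  0010(✓)  0100(✓)  0101(✓)  0110(✓)  1000(✓)  1001(✓)  1010(✓)  1011(✓)  1100(✓)  1101(✓)  1111(✓)
size-2^1 implicants → -000(✓)  -010(✓)  -100(✓)  -101(✓)  0-00(✓)  0-10(✓)  00-0(✓)  01-0(✓)  010-(✓)  1-00(✓)  1-01(✓)  1-11(✓)  10-0(✓)  10-1(✓)  100-(✓)  101-(✓)  11-1(✓)  110-(✓)
size-2^2 implicants → --00  -0-0  -10-  0--0  1--1  1-0-  10--
Unchecked terms (primes): --00, -0-0, -10-, 0--0, 1--1, 1-0-, 10--
Minterm coverage:
  m0 ⊆ --00,-0-0,0--0
  m2 ⊆ -0-0,0--0
  m4 ⊆ --00,-10-,0--0
  m5 ⊆ -10- [E]
  m6 ⊆ 0--0 [E]
  m8 ⊆ --00,-0-0,1-0-,10--
  m9 ⊆ 1--1,1-0-,10--
  m10 ⊆ -0-0,10--
  m11 ⊆ 1--1,10--
  m12 ⊆ --00,-10-,1-0-
  m13 ⊆ -10-,1--1,1-0-
  m15 ⊆ 1--1 [E]
E = {-10-, 0--0, 1--1}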